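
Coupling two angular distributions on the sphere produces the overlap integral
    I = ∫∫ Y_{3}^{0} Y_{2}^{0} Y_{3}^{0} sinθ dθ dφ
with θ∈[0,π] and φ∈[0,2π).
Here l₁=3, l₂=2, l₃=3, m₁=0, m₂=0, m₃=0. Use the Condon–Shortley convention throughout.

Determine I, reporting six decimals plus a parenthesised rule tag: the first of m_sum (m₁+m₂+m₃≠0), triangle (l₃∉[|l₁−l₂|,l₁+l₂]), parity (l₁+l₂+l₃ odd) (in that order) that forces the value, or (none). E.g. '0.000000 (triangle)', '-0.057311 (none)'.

0.168209 (none)

Checks pass: Σm=0; 8 even; l₃=3∈[1,5].
(2·3+1)(2·2+1)(2·3+1) = 245
Δ: 2! 4! 2! / 9! → 1/3780
sum: t=0:+1/24 t=1:−1/4 t=2:+1/24 = -1/6
3j²(3 2 3; 0 0 0) = Δ·Π!·Σ² = 4/105  (sign +1)
(m-triple is (0,0,0) — same symbol as above.)
combine: 4πI² = 245·4/105·4/105 = 16/45
take √, sign +1: I = 0.16820883
No selection rule forces the value: the integral is nonzero (none).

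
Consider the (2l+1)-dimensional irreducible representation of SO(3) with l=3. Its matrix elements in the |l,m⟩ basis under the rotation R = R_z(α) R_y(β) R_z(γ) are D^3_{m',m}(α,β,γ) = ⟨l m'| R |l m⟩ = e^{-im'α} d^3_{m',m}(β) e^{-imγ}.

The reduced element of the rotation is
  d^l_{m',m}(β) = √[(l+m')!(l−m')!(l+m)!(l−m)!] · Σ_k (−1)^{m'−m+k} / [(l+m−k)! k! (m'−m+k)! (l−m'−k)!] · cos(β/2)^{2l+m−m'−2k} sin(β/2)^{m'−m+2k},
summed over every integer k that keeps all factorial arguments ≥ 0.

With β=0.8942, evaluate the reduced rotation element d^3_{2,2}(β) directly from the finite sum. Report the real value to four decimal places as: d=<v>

d^3_{2,2}(β=0.8942) via the finite sum:
Half-angle: c=0.901705, s=0.432352. N=√(120·1·120·1)=120.000000
k∈{0,1} keeps every argument non-negative
  k=0: (−1)^0·120.0000/(120)·0.9017^6·0.4324^0 = +0.537509
  k=1: (−1)^1·120.0000/(24)·0.9017^4·0.4324^2 = -0.617879
d^3_{2,2}(0.8942) = +0.537509 -0.617879 = -0.080369

d=-0.0804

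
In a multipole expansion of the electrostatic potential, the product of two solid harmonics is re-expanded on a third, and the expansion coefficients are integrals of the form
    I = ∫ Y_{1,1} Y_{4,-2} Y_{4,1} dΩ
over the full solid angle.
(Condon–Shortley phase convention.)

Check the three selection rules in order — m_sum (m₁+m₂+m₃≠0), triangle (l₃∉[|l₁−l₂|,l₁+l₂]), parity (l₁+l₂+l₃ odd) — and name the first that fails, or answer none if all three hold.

parity

azimuthal sum: 1 − 2 + 1 = 0  ✓
3 ≤ 4 ≤ 5 (triangle on l)  ✓
L = 1 + 4 + 4 = 9 (odd)  ✗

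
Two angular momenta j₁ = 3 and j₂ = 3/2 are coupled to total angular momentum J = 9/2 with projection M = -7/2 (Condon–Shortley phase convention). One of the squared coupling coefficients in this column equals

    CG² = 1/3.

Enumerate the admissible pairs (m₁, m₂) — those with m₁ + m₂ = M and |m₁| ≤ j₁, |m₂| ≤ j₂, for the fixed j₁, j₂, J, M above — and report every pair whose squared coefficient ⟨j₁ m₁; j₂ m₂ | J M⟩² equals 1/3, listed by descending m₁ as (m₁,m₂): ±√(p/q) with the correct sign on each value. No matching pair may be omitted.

Admissible pairs with m₁+m₂ = M = -7/2: (-3,-1/2), (-2,-3/2)
  (m₁,m₂)=(-2,-3/2): CG² = 2/3, CG = +√(2/3)
  (m₁,m₂)=(-3,-1/2): CG² = 1/3, CG = +√(1/3)   ← matches the target
Pairs with CG² = 1/3: (-3,-1/2): +√(1/3)

(-3,-1/2): +√(1/3)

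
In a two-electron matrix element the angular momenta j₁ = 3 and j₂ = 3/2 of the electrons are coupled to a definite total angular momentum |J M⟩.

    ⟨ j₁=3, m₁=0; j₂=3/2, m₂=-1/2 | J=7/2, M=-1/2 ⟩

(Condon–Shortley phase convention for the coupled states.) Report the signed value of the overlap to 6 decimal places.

+√(2/21) = +0.308607

j₁+j₂−J=1  J+j₁−j₂=5  J−j₁+j₂=2  j₁+j₂+J+1=9
(j₁±m₁, j₂±m₂, J±M) = (3,3,1,2,3,4)
P² = 384/7
sum k=0..1:
  [0] +1/12 = 1/12
  [1] −1/24 = -1/24
S = 1/24
C² = P²·S² = 2/21 ; C = +0.308607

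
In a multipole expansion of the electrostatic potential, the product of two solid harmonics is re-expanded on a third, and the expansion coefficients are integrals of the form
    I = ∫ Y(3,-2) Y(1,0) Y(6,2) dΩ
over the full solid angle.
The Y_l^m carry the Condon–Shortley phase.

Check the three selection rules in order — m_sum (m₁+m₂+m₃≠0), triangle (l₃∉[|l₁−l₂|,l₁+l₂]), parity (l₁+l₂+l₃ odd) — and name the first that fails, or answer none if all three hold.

triangle

m₁+m₂+m₃ = -2 + 0 + 2 = 0  ✓
triangle: need |l₁−l₂| ≤ l₃ ≤ l₁+l₂ = [2,4]; l₃=6 is outside  ✗
parity: l₁+l₂+l₃ = 10 is even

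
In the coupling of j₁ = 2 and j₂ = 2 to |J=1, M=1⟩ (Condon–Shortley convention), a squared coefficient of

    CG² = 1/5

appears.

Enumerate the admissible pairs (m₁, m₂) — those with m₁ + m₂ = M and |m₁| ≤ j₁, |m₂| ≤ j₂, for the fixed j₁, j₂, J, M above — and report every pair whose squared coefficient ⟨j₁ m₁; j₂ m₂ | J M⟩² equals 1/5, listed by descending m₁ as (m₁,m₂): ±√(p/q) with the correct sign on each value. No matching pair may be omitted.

(2,-1): +√(1/5); (-1,2): −√(1/5)

Admissible pairs with m₁+m₂ = M = 1: (-1,2), (0,1), (1,0), (2,-1)
  (m₁,m₂)=(2,-1): CG² = 1/5, CG = +√(1/5)   ← matches the target
  (m₁,m₂)=(1,0): CG² = 3/10, CG = −√(3/10)
  (m₁,m₂)=(0,1): CG² = 3/10, CG = +√(3/10)
  (m₁,m₂)=(-1,2): CG² = 1/5, CG = −√(1/5)   ← matches the target
Pairs with CG² = 1/5: (2,-1): +√(1/5); (-1,2): −√(1/5)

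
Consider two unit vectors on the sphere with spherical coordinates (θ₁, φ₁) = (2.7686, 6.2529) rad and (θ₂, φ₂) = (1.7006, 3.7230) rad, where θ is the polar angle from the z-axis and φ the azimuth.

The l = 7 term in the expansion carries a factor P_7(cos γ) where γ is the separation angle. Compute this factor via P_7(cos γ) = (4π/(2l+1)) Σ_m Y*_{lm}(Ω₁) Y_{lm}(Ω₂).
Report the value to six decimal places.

Summing Y*_{l m}(θ₁,φ₁)·Y_{l m}(θ₂,φ₂) over m ∈ [−7, 7]; prefactor 4π/(2·7+1) = 0.837758:
  [-7]  conj(Y_{7,-7})(Ω₁) = 0.00042 - 0.00009j ; Y_{7,-7}(Ω₂) = 0.28243 - 0.37733j ; Δ = 0.00008 - 0.00018j
  [-6]  conj(Y_{7,-6})(Ω₁) = -0.00401 + 0.00074j ; Y_{7,-6}(Ω₂) = 0.21650 - 0.07826j ; Δ = -0.00081 + 0.00047j
  [-5]  conj(Y_{7,-5})(Ω₁) = 0.02395 - 0.00365j ; Y_{7,-5}(Ω₂) = -0.26760 - 0.06394j ; Δ = -0.00664 - 0.00055j
  [-4]  conj(Y_{7,-4})(Ω₁) = -0.09897 + 0.01205j ; Y_{7,-4}(Ω₂) = -0.17506 - 0.18610j ; Δ = 0.01957 + 0.01631j
  [-3]  conj(Y_{7,-3})(Ω₁) = 0.28420 - 0.02589j ; Y_{7,-3}(Ω₂) = 0.03600 + 0.20552j ; Δ = 0.01555 + 0.05748j
  [-2]  conj(Y_{7,-2})(Ω₁) = -0.52433 + 0.03180j ; Y_{7,-2}(Ω₂) = -0.10426 + 0.24122j ; Δ = 0.04700 - 0.12980j
  [-1]  conj(Y_{7,-1})(Ω₁) = 0.45590 - 0.01381j ; Y_{7,-1}(Ω₂) = 0.15218 - 0.10001j ; Δ = 0.06800 - 0.04770j
  [+0]  conj(Y_{7,0})(Ω₁) = 0.20432 + 0.00000j ; Y_{7,0}(Ω₂) = 0.26441 + 0.00000j ; Δ = 0.05402 + 0.00000j
  [+1]  conj(Y_{7,1})(Ω₁) = -0.45590 - 0.01381j ; Y_{7,1}(Ω₂) = -0.15218 - 0.10001j ; Δ = 0.06800 + 0.04770j
  [+2]  conj(Y_{7,2})(Ω₁) = -0.52433 - 0.03180j ; Y_{7,2}(Ω₂) = -0.10426 - 0.24122j ; Δ = 0.04700 + 0.12980j
  [+3]  conj(Y_{7,3})(Ω₁) = -0.28420 - 0.02589j ; Y_{7,3}(Ω₂) = -0.03600 + 0.20552j ; Δ = 0.01555 - 0.05748j
  [+4]  conj(Y_{7,4})(Ω₁) = -0.09897 - 0.01205j ; Y_{7,4}(Ω₂) = -0.17506 + 0.18610j ; Δ = 0.01957 - 0.01631j
  [+5]  conj(Y_{7,5})(Ω₁) = -0.02395 - 0.00365j ; Y_{7,5}(Ω₂) = 0.26760 - 0.06394j ; Δ = -0.00664 + 0.00055j
  [+6]  conj(Y_{7,6})(Ω₁) = -0.00401 - 0.00074j ; Y_{7,6}(Ω₂) = 0.21650 + 0.07826j ; Δ = -0.00081 - 0.00047j
  [+7]  conj(Y_{7,7})(Ω₁) = -0.00042 - 0.00009j ; Y_{7,7}(Ω₂) = -0.28243 - 0.37733j ; Δ = 0.00008 + 0.00018j
Σ over m = 0.33952 + 0.00000j; ×(4π/15) → 0.28443 + 0.00000j. Real part: 0.284435

0.284435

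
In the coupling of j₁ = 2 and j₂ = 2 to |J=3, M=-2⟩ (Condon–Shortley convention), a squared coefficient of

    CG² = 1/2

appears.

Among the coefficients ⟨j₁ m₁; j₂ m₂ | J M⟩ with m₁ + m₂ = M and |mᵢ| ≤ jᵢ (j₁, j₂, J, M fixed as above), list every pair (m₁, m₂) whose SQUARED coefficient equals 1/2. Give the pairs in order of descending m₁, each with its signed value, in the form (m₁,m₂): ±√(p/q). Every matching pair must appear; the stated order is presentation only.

Admissible pairs with m₁+m₂ = M = -2: (-2,0), (-1,-1), (0,-2)
  (m₁,m₂)=(0,-2): CG² = 1/2, CG = +√(1/2)   ← matches the target
  (m₁,m₂)=(-1,-1): CG² = 0/1, CG = 0
  (m₁,m₂)=(-2,0): CG² = 1/2, CG = −√(1/2)   ← matches the target
Pairs with CG² = 1/2: (0,-2): +√(1/2); (-2,0): −√(1/2)

(0,-2): +√(1/2); (-2,0): −√(1/2)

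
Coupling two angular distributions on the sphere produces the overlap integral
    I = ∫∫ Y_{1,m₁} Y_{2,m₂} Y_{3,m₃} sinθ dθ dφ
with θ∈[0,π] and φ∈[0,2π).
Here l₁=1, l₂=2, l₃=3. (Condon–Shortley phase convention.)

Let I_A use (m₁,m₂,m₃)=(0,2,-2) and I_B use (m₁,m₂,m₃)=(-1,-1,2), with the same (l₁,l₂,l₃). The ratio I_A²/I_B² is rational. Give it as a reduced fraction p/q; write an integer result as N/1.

Same 1,2,3: normalisation and zero-m 3j drop out of the ratio.
A: Δ: 0! 2! 4! / 7! → 1/105; sum: t=0:+1/24 = 1/24; 3j²(1 2 3; 0 2 -2) = Δ·Π!·Σ² = 1/21  (sign -1)
B: Δ: 0! 2! 4! / 7! → 1/105; sum: t=0:+1/12 = 1/12; 3j²(1 2 3; -1 -1 2) = Δ·Π!·Σ² = 2/21  (sign -1)
I_A²/I_B² = (1/21)/(2/21) = 1/2

1/2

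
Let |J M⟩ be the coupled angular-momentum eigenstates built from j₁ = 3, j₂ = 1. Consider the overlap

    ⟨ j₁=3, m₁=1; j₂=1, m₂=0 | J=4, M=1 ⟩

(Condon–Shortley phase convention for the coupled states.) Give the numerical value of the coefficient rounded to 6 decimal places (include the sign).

j₁+j₂−J=0  J+j₁−j₂=6  J−j₁+j₂=2  j₁+j₂+J+1=9
(j₁±m₁, j₂±m₂, J±M) = (4,2,1,1,5,3)
P² = 8640/7
sum k=0..0:
  [0] +1/48 = 1/48
S = 1/48
C² = P²·S² = 15/28 ; C = +0.731925

+√(15/28) ≈ +0.731925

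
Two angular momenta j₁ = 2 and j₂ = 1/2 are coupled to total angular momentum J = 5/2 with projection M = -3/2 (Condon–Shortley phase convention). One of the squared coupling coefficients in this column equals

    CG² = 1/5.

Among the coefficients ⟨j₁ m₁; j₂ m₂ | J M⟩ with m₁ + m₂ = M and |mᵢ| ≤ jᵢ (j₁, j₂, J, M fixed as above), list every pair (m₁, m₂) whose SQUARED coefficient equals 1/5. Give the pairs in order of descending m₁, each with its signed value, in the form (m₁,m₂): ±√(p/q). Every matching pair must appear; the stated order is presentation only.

Admissible pairs with m₁+m₂ = M = -3/2: (-2,1/2), (-1,-1/2)
  (m₁,m₂)=(-1,-1/2): CG² = 4/5, CG = +√(4/5)
  (m₁,m₂)=(-2,1/2): CG² = 1/5, CG = +√(1/5)   ← matches the target
Pairs with CG² = 1/5: (-2,1/2): +√(1/5)

(-2,1/2): +√(1/5)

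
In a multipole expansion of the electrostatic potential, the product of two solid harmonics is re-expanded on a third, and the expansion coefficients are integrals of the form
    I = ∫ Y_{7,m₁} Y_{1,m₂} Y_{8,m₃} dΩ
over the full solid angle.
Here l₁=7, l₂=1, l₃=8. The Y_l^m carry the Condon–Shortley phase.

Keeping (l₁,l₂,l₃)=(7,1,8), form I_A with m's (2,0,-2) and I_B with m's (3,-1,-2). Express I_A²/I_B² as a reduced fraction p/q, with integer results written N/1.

4/1

l's match ⇒ only the (l;m) 3-j factors differ between A and B.
A: triangle coeff Δ(7,1,8) = 1/2040; Σ_t [0,0]: t=0:+1/43545600 = 1/43545600; (3j)²=1/34 [(7 1 8; 2 0 -2)], sign=+1
B: triangle coeff Δ(7,1,8) = 1/2040; Σ_t [0,0]: t=0:+1/174182400 = 1/174182400; (3j)²=1/136 [(7 1 8; 3 -1 -2)], sign=+1
I_A²/I_B² = (1/34)/(1/136) = 4/1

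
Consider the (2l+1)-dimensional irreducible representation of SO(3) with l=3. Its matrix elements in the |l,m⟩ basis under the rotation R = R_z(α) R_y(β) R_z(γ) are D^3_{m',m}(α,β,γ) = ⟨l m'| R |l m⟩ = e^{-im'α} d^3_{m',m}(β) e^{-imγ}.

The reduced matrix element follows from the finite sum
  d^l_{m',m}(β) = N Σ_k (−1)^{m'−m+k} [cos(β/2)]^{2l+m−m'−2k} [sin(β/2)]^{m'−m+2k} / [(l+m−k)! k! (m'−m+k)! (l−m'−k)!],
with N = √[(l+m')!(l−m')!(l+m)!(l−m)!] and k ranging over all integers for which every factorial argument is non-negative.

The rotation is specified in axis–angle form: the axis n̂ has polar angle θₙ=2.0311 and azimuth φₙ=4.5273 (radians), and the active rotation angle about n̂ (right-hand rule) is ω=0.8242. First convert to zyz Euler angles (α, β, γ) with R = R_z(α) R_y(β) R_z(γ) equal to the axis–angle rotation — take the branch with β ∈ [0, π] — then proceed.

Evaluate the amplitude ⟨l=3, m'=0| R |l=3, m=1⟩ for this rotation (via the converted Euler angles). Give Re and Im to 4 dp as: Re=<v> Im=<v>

Re=-0.5094 Im=-0.0034

Axis–angle → zyz. n̂ = (sinθₙcosφₙ, sinθₙsinφₙ, cosθₙ) = (-0.164879, -0.880615, -0.444220), ω = 0.8242.
R = I cosω + sinω [n̂]ₓ + (1−cosω) n̂n̂ᵀ gives
  R = [+0.687867, +0.372646, -0.622875; -0.279473, +0.927963, +0.246537; +0.669876, +0.004492, +0.742459]
β = atan2(√(R₁₃²+R₂₃²), R₃₃) = 0.734062; α = atan2(R₂₃, R₁₃) mod 2π = 2.764708; γ = atan2(R₃₂, −R₃₁) mod 2π = 3.134886
Split into d^3_{0,1}(β=0.7341) × two z-phases.
With c≡cos(β/2)=0.933397 and s≡sin(β/2)=0.358846, N=[6·6·24·2]^{1/2}=41.569219
The bounds max(0,m−m')=1 and min(l+m,l−m')=3 give 3 terms
  k=1: (−1)^0·41.5692/(12)·0.9334^5·0.3588^1 = +0.880704
  k=2: (−1)^1·41.5692/(4)·0.9334^3·0.3588^3 = -0.390512
  k=3: (−1)^2·41.5692/(12)·0.9334^1·0.3588^5 = +0.019240
d^3_{0,1}(0.7341) = +0.880704 -0.390512 +0.019240 = +0.509432
D = (+1.000000+0.000000i)·(+0.509432)·(-0.999978-0.006706i) = -0.509420-0.003416i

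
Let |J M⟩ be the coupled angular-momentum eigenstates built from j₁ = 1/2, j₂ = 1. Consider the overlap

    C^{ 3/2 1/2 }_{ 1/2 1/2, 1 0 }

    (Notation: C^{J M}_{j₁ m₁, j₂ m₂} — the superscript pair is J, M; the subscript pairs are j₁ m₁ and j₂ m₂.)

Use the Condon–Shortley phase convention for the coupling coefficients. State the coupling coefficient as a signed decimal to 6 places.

+0.816497

√[4·0!1!2!/4! · 1!0!1!1!2!1!] = √(2/3)
  +(−1)^0/∏(0,0,0,1,1,1)! = 1  (running 1)
⟨..|..⟩ = √(2/3)·(1) = +0.816497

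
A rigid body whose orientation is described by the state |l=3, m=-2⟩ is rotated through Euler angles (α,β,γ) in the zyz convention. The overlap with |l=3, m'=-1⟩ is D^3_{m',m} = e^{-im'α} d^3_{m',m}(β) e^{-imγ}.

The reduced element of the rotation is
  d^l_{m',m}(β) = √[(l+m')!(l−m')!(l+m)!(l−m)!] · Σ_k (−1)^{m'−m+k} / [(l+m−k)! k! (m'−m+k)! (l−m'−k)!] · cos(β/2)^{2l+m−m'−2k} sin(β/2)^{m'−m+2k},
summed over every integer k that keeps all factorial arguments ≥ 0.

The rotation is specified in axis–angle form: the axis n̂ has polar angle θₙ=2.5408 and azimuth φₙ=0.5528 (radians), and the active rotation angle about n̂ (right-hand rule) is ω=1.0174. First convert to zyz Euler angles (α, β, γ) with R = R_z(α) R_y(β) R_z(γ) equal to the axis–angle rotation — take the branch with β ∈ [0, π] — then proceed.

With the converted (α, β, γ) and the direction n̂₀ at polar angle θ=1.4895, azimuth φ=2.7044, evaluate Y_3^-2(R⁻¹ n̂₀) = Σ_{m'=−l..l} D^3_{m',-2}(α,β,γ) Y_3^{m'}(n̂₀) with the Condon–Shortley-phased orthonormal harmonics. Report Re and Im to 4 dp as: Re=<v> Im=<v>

Axis–angle → zyz. n̂ = (sinθₙcosφₙ, sinθₙsinφₙ, cosθₙ) = (+0.481100, +0.296822, -0.824888), ω = 1.0174.
R = I cosω + sinω [n̂]ₓ + (1−cosω) n̂n̂ᵀ gives
  R = [+0.635388, +0.769516, +0.064244; -0.634021, +0.567378, -0.525452; -0.440795, +0.293134, +0.848394]
β = atan2(√(R₁₃²+R₂₃²), R₃₃) = 0.557852; α = atan2(R₂₃, R₁₃) mod 2π = 4.834049; γ = atan2(R₃₂, −R₃₁) mod 2π = 0.586856
Need the full column D^3_{m',-2} for m'=−3..3 at α=4.8340, β=0.5579, γ=0.5869.
cos(β/2)=0.961352, sin(β/2)=0.275323
d^3_{-3,-2}: single k=1 term ⇒ +0.553771;  D = -0.553485+0.017775i
d^3_{-2,-2}: k∈[0..1] ⇒ +0.789394 -0.323732 = +0.465662;  D = -0.071320-0.460168i
d^3_{-1,-2}: k∈[0..1] ⇒ -0.714915 +0.117275 = -0.597640;  D = -0.575115+0.162531i
d^3_{0,-2}: k∈[0..1] ⇒ +0.354630 -0.029087 = +0.325543;  D = +0.125897+0.300214i
d^3_{1,-2}: k∈[0..1] ⇒ -0.117275 +0.004809 = -0.112466;  D = +0.097670-0.055759i
d^3_{2,-2}: k∈[0..1] ⇒ +0.026553 -0.000436 = +0.026117;  D = -0.015605-0.020942i
d^3_{3,-2}: single k=0 term ⇒ -0.003725;  D = -0.002695+0.002572i
Y_3^{m'}(θ=1.4895,φ=2.7044) and Σ D·Y over m':
  (-0.5535+0.0178i)·(-0.1059-0.3993i)  (-0.0713-0.4602i)·(+0.0529+0.0632i)  (-0.5751+0.1625i)·(+0.2822+0.1319i)  (+0.1259+0.3002i)·(-0.0899+0.0000i)  (+0.0977-0.0558i)·(-0.2822+0.1319i)  (-0.0156-0.0209i)·(+0.0529-0.0632i)  (-0.0027+0.0026i)·(+0.1059-0.3993i)
Y_3^-2(R⁻¹ n̂) = -0.125628+0.163145i

Re=-0.1256 Im=0.1631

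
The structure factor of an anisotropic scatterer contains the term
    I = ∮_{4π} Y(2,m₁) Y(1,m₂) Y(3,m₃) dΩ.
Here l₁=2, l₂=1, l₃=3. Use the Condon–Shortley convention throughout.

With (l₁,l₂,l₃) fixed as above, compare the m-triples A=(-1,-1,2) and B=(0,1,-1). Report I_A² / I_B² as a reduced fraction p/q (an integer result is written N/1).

5/3

l's match ⇒ only the (l;m) 3-j factors differ between A and B.
A: triangle coeff Δ(2,1,3) = 1/105; Σ_t [0,0]: t=0:+1/12 = 1/12; (3j)²=2/21 [(2 1 3; -1 -1 2)], sign=-1
B: triangle coeff Δ(2,1,3) = 1/105; Σ_t [0,0]: t=0:+1/8 = 1/8; (3j)²=2/35 [(2 1 3; 0 1 -1)], sign=+1
I_A²/I_B² = (2/21)/(2/35) = 5/3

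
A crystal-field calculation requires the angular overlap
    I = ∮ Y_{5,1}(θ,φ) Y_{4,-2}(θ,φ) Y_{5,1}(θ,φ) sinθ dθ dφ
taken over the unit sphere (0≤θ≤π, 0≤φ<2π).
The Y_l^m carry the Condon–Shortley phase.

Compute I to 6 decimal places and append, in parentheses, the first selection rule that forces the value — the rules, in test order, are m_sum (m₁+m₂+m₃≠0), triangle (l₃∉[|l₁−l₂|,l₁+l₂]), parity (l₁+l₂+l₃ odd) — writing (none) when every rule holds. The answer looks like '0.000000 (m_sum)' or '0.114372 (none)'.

Checks pass: Σm=0; 14 even; l₃=5∈[1,9].
(2·5+1)(2·4+1)(2·5+1) = 1089
Δ: 4! 6! 4! / 15! → 1/3153150
sum: t=0:+1/69120 t=1:−1/1728 t=2:+1/576 t=3:−1/1728 t=4:+1/69120 = 7/11520
3j²(5 4 5; 0 0 0) = Δ·Π!·Σ² = 2/143  (sign -1)
sum: t=0:+1/4608 t=1:−1/1296 t=2:+1/4608 = -7/20736
3j²(5 4 5; 1 -2 1) = Δ·Π!·Σ² = 20/1287  (sign -1)
combine: 4πI² = 1089·2/143·20/1287 = 40/169
take √, sign +1: I = 0.13724032
No selection rule forces the value: the integral is nonzero (none).

0.137240 (none)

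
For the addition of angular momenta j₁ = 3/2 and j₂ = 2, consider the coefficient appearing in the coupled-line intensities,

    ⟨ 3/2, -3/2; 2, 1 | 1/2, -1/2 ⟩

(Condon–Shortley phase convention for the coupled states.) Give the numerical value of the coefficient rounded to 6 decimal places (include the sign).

j₁+j₂−J=3  J+j₁−j₂=0  J−j₁+j₂=1  j₁+j₂+J+1=5
(j₁±m₁, j₂±m₂, J±M) = (0,3,3,1,0,1)
P² = 18/5
sum k=3..3:
  [3] −1/6 = -1/6
S = -1/6
C² = P²·S² = 1/10 ; C = -0.316228

−√(1/10) ≈ -0.316228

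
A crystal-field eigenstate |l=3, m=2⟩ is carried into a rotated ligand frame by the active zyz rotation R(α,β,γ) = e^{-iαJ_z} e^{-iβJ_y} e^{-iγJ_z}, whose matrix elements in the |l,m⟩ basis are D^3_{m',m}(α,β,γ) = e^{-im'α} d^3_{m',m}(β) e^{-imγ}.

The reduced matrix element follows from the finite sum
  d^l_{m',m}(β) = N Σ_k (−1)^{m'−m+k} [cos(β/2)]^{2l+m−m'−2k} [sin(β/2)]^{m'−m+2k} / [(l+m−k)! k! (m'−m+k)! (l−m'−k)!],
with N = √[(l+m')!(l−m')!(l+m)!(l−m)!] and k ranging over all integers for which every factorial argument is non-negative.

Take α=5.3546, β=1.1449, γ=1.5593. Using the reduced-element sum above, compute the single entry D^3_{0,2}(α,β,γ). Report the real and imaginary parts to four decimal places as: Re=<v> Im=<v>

Split into d^3_{0,2}(β=1.1449) × two z-phases.
Half-angle: c=0.840576, s=0.541693. N=√(6·6·120·1)=65.726707
k: max(0,(2)−(0))=2 … min(3+(2),3−(0))=3
  k=2: (−1)^0·65.7267/(12)·0.8406^4·0.5417^2 = +0.802372
  k=3: (−1)^1·65.7267/(12)·0.8406^2·0.5417^4 = -0.333218
d^3_{0,2}(1.1449) = +0.802372 -0.333218 = +0.469154
Attach z-rotation phases: D = e^{-i(0)(5.3546)}·(+0.469154)·e^{-i(2)(1.5593)} = -0.469030-0.010786i

Re=-0.4690 Im=-0.0108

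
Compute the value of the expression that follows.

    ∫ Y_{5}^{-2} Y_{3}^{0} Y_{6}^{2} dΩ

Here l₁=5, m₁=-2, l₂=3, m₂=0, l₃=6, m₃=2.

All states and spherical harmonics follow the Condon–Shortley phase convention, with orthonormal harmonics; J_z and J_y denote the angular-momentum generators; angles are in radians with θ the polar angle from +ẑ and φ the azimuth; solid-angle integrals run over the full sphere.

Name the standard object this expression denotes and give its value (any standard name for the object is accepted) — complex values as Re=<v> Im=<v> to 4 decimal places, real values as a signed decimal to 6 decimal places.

This is a Gaunt coefficient — the integral of a triple product of spherical harmonics over the sphere.
m-sum 0 ✓  L=14 even ✓  2≤6≤8 ✓
Π(2lᵢ+1) = 11×7×13 = 1001
triangle coeff Δ(5,3,6) = 1/675675
Σ_t [0,2]: t=0:+1/8640 t=1:−1/2304 t=2:+1/8640 = -7/34560
(3j)²=7/429 [(5 3 6; 0 0 0)], sign=-1
Σ_t [0,2]: t=0:+1/60480 t=1:−1/5760 t=2:+1/8640 = -1/24192
(3j)²=8/3003 [(5 3 6; -2 0 2)], sign=-1
⇒ 4πI² = 56/1287
I = (+1)√(56/1287/(4π)) = 0.05884368

Gaunt coefficient, +0.058844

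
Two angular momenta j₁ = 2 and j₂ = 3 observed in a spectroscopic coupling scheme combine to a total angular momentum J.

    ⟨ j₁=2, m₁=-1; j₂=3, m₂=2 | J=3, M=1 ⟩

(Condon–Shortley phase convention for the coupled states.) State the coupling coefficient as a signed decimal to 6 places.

+√(1/4) = +0.500000

triangle: 2!*2!*4!/9! = 96/362880
(j±m)!: 1!*3!*5!*1!*4!*2! = 34560
prefactor² = (2J+1)*Δ*N² = 64
  k=1: −1/(1!*1!*2!*4!*0!*0!) = -1/48
  k=2: +1/(2!*0!*1!*3!*1!*1!) = 1/12
Σ = 1/16  ⇒  CG² = 64*(1/16)² = 1/4
CG = +√(1/4) = +0.500000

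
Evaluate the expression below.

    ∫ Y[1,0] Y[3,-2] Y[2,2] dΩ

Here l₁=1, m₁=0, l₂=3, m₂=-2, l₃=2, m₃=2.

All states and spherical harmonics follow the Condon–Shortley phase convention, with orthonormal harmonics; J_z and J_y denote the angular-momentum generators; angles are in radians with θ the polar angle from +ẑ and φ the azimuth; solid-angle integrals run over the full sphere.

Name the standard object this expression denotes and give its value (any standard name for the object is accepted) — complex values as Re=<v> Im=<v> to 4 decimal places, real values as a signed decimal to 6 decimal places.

Gaunt coefficient, +0.184674

This is a Gaunt coefficient — the integral of a triple product of spherical harmonics over the sphere.
Checks pass: Σm=0; 6 even; l₃=2∈[2,4].
(2·1+1)(2·3+1)(2·2+1) = 105
Δ: 2! 0! 4! / 7! → 1/105
sum: t=1:−1/4 = -1/4
3j²(1 3 2; 0 0 0) = Δ·Π!·Σ² = 3/35  (sign -1)
sum: t=1:−1/24 = -1/24
3j²(1 3 2; 0 -2 2) = Δ·Π!·Σ² = 1/21  (sign -1)
combine: 4πI² = 105·3/35·1/21 = 3/7
take √, sign +1: I = 0.18467439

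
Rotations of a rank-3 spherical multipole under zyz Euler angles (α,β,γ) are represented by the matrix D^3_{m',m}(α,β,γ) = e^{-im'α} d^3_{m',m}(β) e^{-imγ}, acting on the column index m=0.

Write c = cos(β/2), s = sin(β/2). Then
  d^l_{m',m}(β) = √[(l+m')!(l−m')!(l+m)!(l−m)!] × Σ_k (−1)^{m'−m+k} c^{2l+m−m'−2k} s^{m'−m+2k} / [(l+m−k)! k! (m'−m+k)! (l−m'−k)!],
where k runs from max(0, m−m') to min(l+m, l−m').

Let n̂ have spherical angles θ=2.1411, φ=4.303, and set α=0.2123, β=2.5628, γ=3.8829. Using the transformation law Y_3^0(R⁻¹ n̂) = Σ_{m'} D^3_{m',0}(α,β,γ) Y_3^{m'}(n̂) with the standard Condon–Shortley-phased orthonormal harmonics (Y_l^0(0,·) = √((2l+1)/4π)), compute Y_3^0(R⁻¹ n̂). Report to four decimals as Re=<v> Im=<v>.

Re=-0.1942 Im=0.0000

Need the full column D^3_{m',0} for m'=−3..3 at α=0.2123, β=2.5628, γ=3.8829.
cos(β/2)=0.285374, sin(β/2)=0.958416
d^3_{-3,0}: single k=3 term ⇒ +0.091500;  D = +0.073561+0.054415i
d^3_{-2,0}: k∈[2..3] ⇒ +0.033368 -0.376362 = -0.342994;  D = -0.312537-0.141299i
d^3_{-1,0}: k∈[1..3] ⇒ +0.006284 -0.212626 +0.799421 = +0.593079;  D = +0.579763+0.124967i
d^3_{0,0}: k∈[0..3] ⇒ +0.000540 -0.054829 +0.618425 -0.775042 = -0.210905;  D = -0.210905+0.000000i
d^3_{1,0}: k∈[0..2] ⇒ -0.006284 +0.212626 -0.799421 = -0.593079;  D = -0.579763+0.124967i
d^3_{2,0}: k∈[0..1] ⇒ +0.033368 -0.376362 = -0.342994;  D = -0.312537+0.141299i
d^3_{3,0}: single k=0 term ⇒ -0.091500;  D = -0.073561+0.054415i
Y_3^{m'}(θ=2.1411,φ=4.303) and Σ D·Y over m':
  (+0.0736+0.0544i)·(+0.2344-0.0836i)  (-0.3125-0.1413i)·(+0.2671+0.2855i)  (+0.5798+0.1250i)·(-0.0495+0.1141i)  (-0.2109+0.0000i)·(+0.3108+0.0000i)  (-0.5798+0.1250i)·(+0.0495+0.1141i)  (-0.3125+0.1413i)·(+0.2671-0.2855i)  (-0.0736+0.0544i)·(-0.2344-0.0836i)
Y_3^0(R⁻¹ n̂) = -0.194172-0.000000i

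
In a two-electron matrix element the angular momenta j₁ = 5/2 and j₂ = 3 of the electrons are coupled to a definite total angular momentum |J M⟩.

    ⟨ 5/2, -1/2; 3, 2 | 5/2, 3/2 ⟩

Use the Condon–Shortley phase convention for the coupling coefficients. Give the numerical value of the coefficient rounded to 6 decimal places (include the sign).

+√(1/14) = +0.267261

j₁+j₂−J=3  J+j₁−j₂=2  J−j₁+j₂=3  j₁+j₂+J+1=9
(j₁±m₁, j₂±m₂, J±M) = (2,3,5,1,4,1)
P² = 288/7
sum k=2..3:
  [2] +1/12 = 1/12
  [3] −1/24 = -1/24
S = 1/24
C² = P²·S² = 1/14 ; C = +0.267261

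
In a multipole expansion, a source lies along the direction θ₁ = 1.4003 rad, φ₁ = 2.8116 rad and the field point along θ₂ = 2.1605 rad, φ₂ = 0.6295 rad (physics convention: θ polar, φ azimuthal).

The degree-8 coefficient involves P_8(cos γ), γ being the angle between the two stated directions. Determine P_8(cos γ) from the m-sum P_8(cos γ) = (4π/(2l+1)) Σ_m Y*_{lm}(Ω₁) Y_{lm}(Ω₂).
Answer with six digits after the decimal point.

0.115903

Summing Y*_{l m}(θ₁,φ₁)·Y_{l m}(θ₂,φ₂) over m ∈ [−8, 8]; prefactor 4π/(2·8+1) = 0.739198:
  m=-8: Y*=-0.402087-0.220524i  Y=+0.037311+0.111242i  product +0.009529-0.052957i
  m=-7: Y*=+0.212754+0.233402i  Y=+0.094571-0.299463i  product +0.090016-0.041639i
  m=-6: Y*=+0.077947+0.179753i  Y=-0.363317+0.267921i  product -0.076479-0.044424i
  m=-5: Y*=-0.026048-0.328343i  Y=+0.293884-0.001736i  product -0.008225-0.096449i
  m=-4: Y*=+0.024186-0.094393i  Y=+0.107965+0.077664i  product +0.009942-0.008313i
  m=-3: Y*=-0.177758+0.270833i  Y=-0.114179-0.347214i  product +0.114333+0.030797i
  m=-2: Y*=-0.040855+0.031707i  Y=-0.016510+0.051225i  product -0.000950-0.002616i
  m=-1: Y*=+0.301620-0.103310i  Y=-0.272964+0.198813i  product -0.061792+0.088166i
  m=+0: Y*=+0.038054-0.000000i  Y=+0.106326+0.000000i  product +0.004046+0.000000i
  m=+1: Y*=-0.301620-0.103310i  Y=+0.272964+0.198813i  product -0.061792-0.088166i
  m=+2: Y*=-0.040855-0.031707i  Y=-0.016510-0.051225i  product -0.000950+0.002616i
  m=+3: Y*=+0.177758+0.270833i  Y=+0.114179-0.347214i  product +0.114333-0.030797i
  m=+4: Y*=+0.024186+0.094393i  Y=+0.107965-0.077664i  product +0.009942+0.008313i
  m=+5: Y*=+0.026048-0.328343i  Y=-0.293884-0.001736i  product -0.008225+0.096449i
  m=+6: Y*=+0.077947-0.179753i  Y=-0.363317-0.267921i  product -0.076479+0.044424i
  m=+7: Y*=-0.212754+0.233402i  Y=-0.094571-0.299463i  product +0.090016+0.041639i
  m=+8: Y*=-0.402087+0.220524i  Y=+0.037311-0.111242i  product +0.009529+0.052957i
Σ over m = +0.156795+0.000000i; ×(4π/17) → +0.115903+0.000000i. Real part: 0.115903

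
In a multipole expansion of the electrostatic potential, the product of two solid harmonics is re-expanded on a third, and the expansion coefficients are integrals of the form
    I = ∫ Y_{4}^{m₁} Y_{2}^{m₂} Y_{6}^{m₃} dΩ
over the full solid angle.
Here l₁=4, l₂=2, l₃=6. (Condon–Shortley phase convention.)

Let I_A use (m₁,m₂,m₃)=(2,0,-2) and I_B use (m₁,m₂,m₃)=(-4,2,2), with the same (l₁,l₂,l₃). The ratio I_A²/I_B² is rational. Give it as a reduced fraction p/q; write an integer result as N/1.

Same 4,2,6: normalisation and zero-m 3j drop out of the ratio.
A: Δ: 0! 8! 4! / 13! → 1/6435; sum: t=0:+1/5760 = 1/5760; 3j²(4 2 6; 2 0 -2) = Δ·Π!·Σ² = 56/2145  (sign +1)
B: Δ: 0! 8! 4! / 13! → 1/6435; sum: t=0:+1/967680 = 1/967680; 3j²(4 2 6; -4 2 2) = Δ·Π!·Σ² = 1/6435  (sign +1)
I_A²/I_B² = (56/2145)/(1/6435) = 168/1

168/1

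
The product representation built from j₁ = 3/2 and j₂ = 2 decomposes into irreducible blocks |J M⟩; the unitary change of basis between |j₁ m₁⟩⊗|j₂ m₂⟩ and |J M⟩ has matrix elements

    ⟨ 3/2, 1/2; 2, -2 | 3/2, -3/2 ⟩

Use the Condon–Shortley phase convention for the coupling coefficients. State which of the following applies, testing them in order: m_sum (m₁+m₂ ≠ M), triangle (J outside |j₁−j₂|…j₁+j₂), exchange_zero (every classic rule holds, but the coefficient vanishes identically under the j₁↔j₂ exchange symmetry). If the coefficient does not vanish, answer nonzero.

m-sum: m₁+m₂ = 1/2+(-2) = -3/2, M = -3/2  ✓
triangle: |j₁−j₂| = 1/2 ≤ J = 3/2 ≤ j₁+j₂ = 7/2  ✓
exchange: j₁≠j₂ or m₁≠m₂ — the exchange symmetry imposes no constraint here
value check: CG = +√(2/5) = +0.632456 ≠ 0

nonzero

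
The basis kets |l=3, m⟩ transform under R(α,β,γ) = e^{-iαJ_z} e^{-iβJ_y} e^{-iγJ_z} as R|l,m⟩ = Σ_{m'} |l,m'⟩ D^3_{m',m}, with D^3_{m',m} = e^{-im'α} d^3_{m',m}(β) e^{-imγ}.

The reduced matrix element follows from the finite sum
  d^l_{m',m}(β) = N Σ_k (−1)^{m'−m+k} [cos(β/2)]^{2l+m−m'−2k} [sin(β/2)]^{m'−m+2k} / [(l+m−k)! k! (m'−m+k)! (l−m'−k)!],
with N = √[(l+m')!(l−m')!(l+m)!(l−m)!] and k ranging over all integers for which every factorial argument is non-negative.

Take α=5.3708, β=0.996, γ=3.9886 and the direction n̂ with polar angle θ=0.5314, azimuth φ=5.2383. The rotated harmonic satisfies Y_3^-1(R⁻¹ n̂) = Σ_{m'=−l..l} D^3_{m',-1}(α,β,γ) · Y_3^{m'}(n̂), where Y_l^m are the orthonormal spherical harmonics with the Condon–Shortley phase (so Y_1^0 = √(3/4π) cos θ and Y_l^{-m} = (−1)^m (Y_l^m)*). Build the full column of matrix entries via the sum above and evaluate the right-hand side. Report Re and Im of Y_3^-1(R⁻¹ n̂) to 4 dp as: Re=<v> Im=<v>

Re=0.3337 Im=0.2808

Need the full column D^3_{m',-1} for m'=−3..3 at α=5.3708, β=0.9960, γ=3.9886.
cos(β/2)=0.878540, sin(β/2)=0.477669
d^3_{-3,-1}: single k=2 term ⇒ +0.526436;  D = +0.165276+0.499819i
d^3_{-2,-1}: k∈[1..2] ⇒ +0.790559 -0.467408 = +0.323151;  D = -0.180602+0.267973i
d^3_{-1,-1}: k∈[0..2] ⇒ +0.459799 -1.087403 +0.241093 = -0.386511;  D = +0.385685-0.025251i
d^3_{0,-1}: k∈[0..2] ⇒ -0.866014 +0.768030 -0.075681 = -0.173665;  D = +0.115006+0.130128i
d^3_{1,-1}: k∈[0..2] ⇒ +0.815552 -0.321457 +0.011879 = +0.505974;  D = +0.094860-0.497002i
d^3_{2,-1}: k∈[0..1] ⇒ -0.467408 +0.069087 = -0.398321;  D = -0.355164+0.180328i
d^3_{3,-1}: single k=0 term ⇒ +0.155625;  D = +0.140631+0.066648i
Y_3^{m'}(θ=0.5314,φ=5.2383) and Σ D·Y over m':
  (+0.1653+0.4998i)·(-0.0543+0.0004i)  (-0.1806+0.2680i)·(-0.1122+0.1965i)  (+0.3857-0.0253i)·(+0.2233+0.3847i)  (+0.1150+0.1301i)·(+0.2304+0.0000i)  (+0.0949-0.4970i)·(-0.2233+0.3847i)  (-0.3552+0.1803i)·(-0.1122-0.1965i)  (+0.1406+0.0666i)·(+0.0543+0.0004i)
Y_3^-1(R⁻¹ n̂) = +0.333694+0.280768i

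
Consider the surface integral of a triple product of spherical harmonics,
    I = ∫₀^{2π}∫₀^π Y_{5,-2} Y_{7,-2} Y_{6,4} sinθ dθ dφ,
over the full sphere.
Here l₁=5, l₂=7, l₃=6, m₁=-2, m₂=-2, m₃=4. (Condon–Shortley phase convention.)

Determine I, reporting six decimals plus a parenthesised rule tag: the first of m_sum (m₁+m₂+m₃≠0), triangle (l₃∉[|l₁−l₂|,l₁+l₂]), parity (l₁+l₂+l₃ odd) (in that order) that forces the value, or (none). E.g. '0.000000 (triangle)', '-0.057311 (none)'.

m-sum 0 ✓  L=18 even ✓  2≤6≤12 ✓
Π(2lᵢ+1) = 11×15×13 = 2145
triangle coeff Δ(5,7,6) = 1/174594420
Σ_t [1,5]: t=1:−1/4147200 t=2:+1/207360 t=3:−1/82944 t=4:+1/207360 t=5:−1/4147200 = -1/345600
(3j)²=420/46189 [(5 7 6; 0 0 0)], sign=-1
Σ_t [3,5]: t=3:−1/1244160 t=4:+1/1451520 t=5:−1/19353600 = -29/174182400
(3j)²=841/554268 [(5 7 6; -2 -2 4)], sign=-1
⇒ 4πI² = 441525/14919047
I = (+1)√(441525/14919047/(4π)) = 0.04852909
No selection rule forces the value: the integral is nonzero (none).

0.048529 (none)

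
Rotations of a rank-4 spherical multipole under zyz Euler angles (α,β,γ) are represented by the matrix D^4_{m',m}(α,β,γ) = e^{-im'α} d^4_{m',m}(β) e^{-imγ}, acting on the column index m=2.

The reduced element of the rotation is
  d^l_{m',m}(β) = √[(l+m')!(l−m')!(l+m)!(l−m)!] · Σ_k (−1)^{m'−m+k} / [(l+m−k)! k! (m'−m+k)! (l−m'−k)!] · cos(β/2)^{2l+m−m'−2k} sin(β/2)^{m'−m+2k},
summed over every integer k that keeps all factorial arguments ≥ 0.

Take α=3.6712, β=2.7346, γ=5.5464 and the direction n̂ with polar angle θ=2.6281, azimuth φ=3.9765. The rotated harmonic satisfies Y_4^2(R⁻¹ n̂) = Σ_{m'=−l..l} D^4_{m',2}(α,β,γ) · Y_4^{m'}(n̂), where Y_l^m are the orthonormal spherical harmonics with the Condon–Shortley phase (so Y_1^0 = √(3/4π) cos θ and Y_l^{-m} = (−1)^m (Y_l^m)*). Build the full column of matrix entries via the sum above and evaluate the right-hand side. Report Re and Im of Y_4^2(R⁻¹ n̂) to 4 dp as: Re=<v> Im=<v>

Re=0.0460 Im=-0.0327

Need the full column D^4_{m',2} for m'=−4..4 at α=3.6712, β=2.7346, γ=5.5464.
cos(β/2)=0.202095, sin(β/2)=0.979366
d^4_{-4,2}: single k=6 term ⇒ +0.190704;  D = -0.171685-0.083019i
d^4_{-3,2}: k∈[5..6] ⇒ +0.083479 -0.653483 = -0.570004;  D = -0.568217+0.045097i
d^4_{-2,2}: k∈[4..6] ⇒ +0.023019 -0.432475 +0.846370 = +0.436914;  D = -0.358414+0.249866i
d^4_{-1,2}: k∈[3..5] ⇒ +0.004478 -0.157760 +0.740980 = +0.587698;  D = +0.246266-0.533613i
d^4_{0,2}: k∈[2..4] ⇒ +0.000620 -0.038823 +0.341902 = +0.303699;  D = +0.029481+0.302264i
d^4_{1,2}: k∈[1..3] ⇒ +0.000057 -0.006718 +0.105173 = +0.098513;  D = -0.057786-0.079784i
d^4_{2,2}: k∈[0..2] ⇒ +0.000003 -0.000784 +0.023019 = +0.022238;  D = +0.020356+0.008953i
d^4_{3,2}: k∈[0..1] ⇒ -0.000050 +0.003555 = +0.003504;  D = -0.003481+0.000403i
d^4_{4,2}: single k=0 term ⇒ +0.000346;  D = +0.000276-0.000208i
Y_4^{m'}(θ=2.6281,φ=3.9765) and Σ D·Y over m':
  (-0.1717-0.0830i)·(-0.0253+0.0051i)  (-0.5682+0.0451i)·(-0.1039-0.0769i)  (-0.3584+0.2499i)·(-0.0344-0.3463i)  (+0.2463-0.5336i)·(+0.3140-0.3467i)  (+0.0295+0.3023i)·(+0.0408+0.0000i)  (-0.0578-0.0798i)·(-0.3140-0.3467i)  (+0.0204+0.0090i)·(-0.0344+0.3463i)  (-0.0035+0.0004i)·(+0.1039-0.0769i)  (+0.0003-0.0002i)·(-0.0253-0.0051i)
Y_4^2(R⁻¹ n̂) = +0.045961-0.032734i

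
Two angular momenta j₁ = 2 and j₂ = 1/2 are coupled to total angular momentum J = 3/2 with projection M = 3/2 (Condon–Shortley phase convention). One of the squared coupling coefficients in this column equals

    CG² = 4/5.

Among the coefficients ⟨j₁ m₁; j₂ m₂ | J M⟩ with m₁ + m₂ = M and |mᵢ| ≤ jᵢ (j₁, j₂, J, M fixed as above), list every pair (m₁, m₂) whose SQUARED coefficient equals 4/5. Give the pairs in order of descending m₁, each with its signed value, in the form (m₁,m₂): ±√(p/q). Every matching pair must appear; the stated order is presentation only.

(2,-1/2): +√(4/5)

Admissible pairs with m₁+m₂ = M = 3/2: (1,1/2), (2,-1/2)
  (m₁,m₂)=(2,-1/2): CG² = 4/5, CG = +√(4/5)   ← matches the target
  (m₁,m₂)=(1,1/2): CG² = 1/5, CG = −√(1/5)
Pairs with CG² = 4/5: (2,-1/2): +√(4/5)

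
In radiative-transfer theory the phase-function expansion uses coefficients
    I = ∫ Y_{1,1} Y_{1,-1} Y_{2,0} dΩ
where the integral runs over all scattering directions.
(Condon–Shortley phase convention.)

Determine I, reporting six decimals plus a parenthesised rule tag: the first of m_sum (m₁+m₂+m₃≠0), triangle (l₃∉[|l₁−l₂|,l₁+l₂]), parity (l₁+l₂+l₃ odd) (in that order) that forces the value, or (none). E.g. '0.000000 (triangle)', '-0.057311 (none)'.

0.126157 (none)

Checks pass: Σm=0; 4 even; l₃=2∈[0,2].
(2·1+1)(2·1+1)(2·2+1) = 45
Δ: 0! 2! 2! / 5! → 1/30
sum: t=0:+1/1 = 1/1
3j²(1 1 2; 0 0 0) = Δ·Π!·Σ² = 2/15  (sign +1)
sum: t=0:+1/4 = 1/4
3j²(1 1 2; 1 -1 0) = Δ·Π!·Σ² = 1/30  (sign +1)
combine: 4πI² = 45·2/15·1/30 = 1/5
take √, sign +1: I = 0.12615663
No selection rule forces the value: the integral is nonzero (none).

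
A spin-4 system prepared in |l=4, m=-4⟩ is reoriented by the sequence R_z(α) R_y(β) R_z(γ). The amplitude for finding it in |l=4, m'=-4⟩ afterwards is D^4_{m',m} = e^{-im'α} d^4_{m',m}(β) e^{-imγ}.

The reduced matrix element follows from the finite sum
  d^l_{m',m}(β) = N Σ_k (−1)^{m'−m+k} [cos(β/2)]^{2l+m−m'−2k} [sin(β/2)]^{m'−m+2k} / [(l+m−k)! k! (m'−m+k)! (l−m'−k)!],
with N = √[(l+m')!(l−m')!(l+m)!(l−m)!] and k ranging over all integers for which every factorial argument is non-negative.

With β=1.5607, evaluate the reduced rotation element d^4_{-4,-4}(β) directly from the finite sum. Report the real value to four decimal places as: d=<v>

d^4_{-4,-4}(β=1.5607) via the finite sum:
Half-angle: c=0.710667, s=0.703528. N=√(1·40320·1·40320)=40320.000000
Admissible k: 0..0 (factorial args all ≥0)
  k=0: (−1)^0·40320.0000/(40320)·0.7107^8·0.7035^0 = +0.065063
d^4_{-4,-4}(1.5607) = +0.065063

d=0.0651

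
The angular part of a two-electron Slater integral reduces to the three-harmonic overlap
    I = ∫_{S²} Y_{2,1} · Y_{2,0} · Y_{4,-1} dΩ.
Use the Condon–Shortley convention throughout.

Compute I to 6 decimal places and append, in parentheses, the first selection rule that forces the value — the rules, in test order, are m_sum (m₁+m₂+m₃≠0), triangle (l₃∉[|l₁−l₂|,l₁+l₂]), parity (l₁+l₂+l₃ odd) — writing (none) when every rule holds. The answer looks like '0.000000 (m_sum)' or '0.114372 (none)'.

-0.220728 (none)

Checks pass: Σm=0; 8 even; l₃=4∈[0,4].
(2·2+1)(2·2+1)(2·4+1) = 225
Δ: 0! 4! 4! / 9! → 1/630
sum: t=0:+1/16 = 1/16
3j²(2 2 4; 0 0 0) = Δ·Π!·Σ² = 2/35  (sign +1)
sum: t=0:+1/24 = 1/24
3j²(2 2 4; 1 0 -1) = Δ·Π!·Σ² = 1/21  (sign -1)
combine: 4πI² = 225·2/35·1/21 = 30/49
take √, sign -1: I = -0.22072812
No selection rule forces the value: the integral is nonzero (none).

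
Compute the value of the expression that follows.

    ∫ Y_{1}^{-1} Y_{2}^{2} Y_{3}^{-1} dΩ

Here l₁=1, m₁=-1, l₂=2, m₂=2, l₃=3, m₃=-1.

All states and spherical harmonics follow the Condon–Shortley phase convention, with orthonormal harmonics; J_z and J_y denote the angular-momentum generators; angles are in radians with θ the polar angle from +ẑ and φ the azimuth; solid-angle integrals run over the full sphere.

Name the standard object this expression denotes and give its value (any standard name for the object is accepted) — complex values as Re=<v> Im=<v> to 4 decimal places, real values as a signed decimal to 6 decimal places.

Gaunt coefficient, -0.082589

This is a Gaunt coefficient — the integral of a triple product of spherical harmonics over the sphere.
m-sum 0 ✓  L=6 even ✓  1≤3≤3 ✓
Π(2lᵢ+1) = 3×5×7 = 105
triangle coeff Δ(1,2,3) = 1/105
Σ_t [0,0]: t=0:+1/4 = 1/4
(3j)²=3/35 [(1 2 3; 0 0 0)], sign=-1
Σ_t [0,0]: t=0:+1/48 = 1/48
(3j)²=1/105 [(1 2 3; -1 2 -1)], sign=+1
⇒ 4πI² = 3/35
I = (-1)√(3/35/(4π)) = -0.08258890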